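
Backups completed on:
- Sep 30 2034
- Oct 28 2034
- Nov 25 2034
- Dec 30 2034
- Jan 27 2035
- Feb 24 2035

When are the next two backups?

Mar 31 2035, Apr 28 2035

All Saturdays; the gaps (28, 28, 35, 28, 28) vary with month length.
This is the last Saturday of each month.
Last Saturday of March 2035: Mar 31 2035.
April 2035 ends with Saturday Apr 28 2035.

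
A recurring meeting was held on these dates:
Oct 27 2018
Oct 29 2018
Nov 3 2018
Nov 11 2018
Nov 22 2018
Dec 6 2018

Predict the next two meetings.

Dec 23 2018, Jan 12 2019

The spacing grows by 3 each time: 2, 5, 8, 11, 14 days.
Next gap: 17 days. Dec 6 2018 + 17 days = Dec 23 2018.
Next gap: 20 days. Dec 23 2018 + 20 days = Jan 12 2019.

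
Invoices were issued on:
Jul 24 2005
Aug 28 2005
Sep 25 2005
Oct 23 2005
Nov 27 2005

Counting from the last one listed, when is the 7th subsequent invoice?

All dates are Sundays, 35, 28, 28, 35 days apart.
Specifically, the 4th Sunday of each month.
December 2005 — 4th Sunday is Dec 25 2005.
4th Sunday of January 2006: Jan 22 2006.
4th Sunday of February 2006: Feb 26 2006.
4th Sunday of March 2006: Mar 26 2006.
April 2006 — 4th Sunday is Apr 23 2006.
May 2006 — 4th Sunday is May 28 2006.
4th Sunday of June 2006: Jun 25 2006.

Jun 25 2006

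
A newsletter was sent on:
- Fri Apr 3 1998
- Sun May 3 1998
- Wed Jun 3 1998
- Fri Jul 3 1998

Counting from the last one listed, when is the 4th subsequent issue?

Tue Nov 3 1998

Each date is the 3rd; the gaps (30, 31, 30) track the month lengths.
The rule is the 3rd of each month.
August 1998: Mon Aug 3 1998.
September 1998: Thu Sep 3 1998.
Next: October 1998 → Sat Oct 3 1998.
November 1998: Tue Nov 3 1998.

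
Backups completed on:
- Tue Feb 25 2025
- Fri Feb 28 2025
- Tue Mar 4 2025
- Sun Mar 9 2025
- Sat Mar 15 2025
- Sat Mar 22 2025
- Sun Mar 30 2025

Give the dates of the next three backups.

Tue Apr 8 2025, Fri Apr 18 2025, Tue Apr 29 2025

Intervals are 3, 4, 5, 6, 7, 8 days — an arithmetic progression with common difference 1.
Next gap: 9 days. Sun Mar 30 2025 + 9 days = Tue Apr 8 2025.
Next gap: 10 days. Tue Apr 8 2025 + 10 days = Fri Apr 18 2025.
Next gap: 11 days. Fri Apr 18 2025 + 11 days = Tue Apr 29 2025.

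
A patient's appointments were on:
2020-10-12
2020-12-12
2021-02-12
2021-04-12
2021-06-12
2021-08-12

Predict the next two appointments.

Gaps: 61, 62, 59, 61, 61 days — not constant. Every event is on the 12th of the month.
Pattern: the 12th of every 2 months.
Next: October 2021 → 2021-10-12.
Next: December 2021 → 2021-12-12.

2021-10-12, 2021-12-12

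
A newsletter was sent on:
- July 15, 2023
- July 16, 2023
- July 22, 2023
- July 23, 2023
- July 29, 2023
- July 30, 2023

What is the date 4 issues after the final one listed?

August 13, 2023

Gaps: 1, 6, 1, 6, 1 days — not constant, but cyclic with period 2.
The events fall on every Saturday and Sunday.
The following Saturday is August 5, 2023.
The following Sunday is August 6, 2023.
Next Saturday: August 12, 2023.
The following Sunday is August 13, 2023.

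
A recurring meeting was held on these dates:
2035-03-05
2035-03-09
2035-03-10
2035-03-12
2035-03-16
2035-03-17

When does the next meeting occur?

2035-03-19

Every event lands on a Monday or Friday or Saturday (gaps cycle 4, 1, 2, 4, 1).
So the schedule is: every Monday, Friday and Saturday.
Next Monday: 2035-03-19.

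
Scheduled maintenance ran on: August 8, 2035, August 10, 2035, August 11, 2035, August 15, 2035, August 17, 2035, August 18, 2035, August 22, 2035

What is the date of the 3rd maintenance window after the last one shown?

August 29, 2035

The gap pattern 2, 1, 4, 2, 1, 4 repeats every 3 events.
These are the Wednesdays, Fridays and Saturdays of each week.
Next Friday: August 24, 2035.
The following Saturday is August 25, 2035.
Next Wednesday: August 29, 2035.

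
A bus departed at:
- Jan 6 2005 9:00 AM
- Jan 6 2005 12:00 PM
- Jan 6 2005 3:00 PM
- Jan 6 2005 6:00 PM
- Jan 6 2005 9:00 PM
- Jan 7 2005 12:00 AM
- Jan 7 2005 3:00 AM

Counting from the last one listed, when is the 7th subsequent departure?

Gaps: 3, 3, 3, 3, 3, 3 hours — each event is 3 hours after the previous one.
Jan 7 2005 3:00 AM + 3 h = Jan 7 2005 6:00 AM.
Jan 7 2005 6:00 AM + 3 h = Jan 7 2005 9:00 AM.
Jan 7 2005 9:00 AM + 3 h = Jan 7 2005 12:00 PM.
Jan 7 2005 12:00 PM + 3 h = Jan 7 2005 3:00 PM.
Jan 7 2005 3:00 PM + 3 h = Jan 7 2005 6:00 PM.
Jan 7 2005 6:00 PM + 3 h = Jan 7 2005 9:00 PM.
Jan 7 2005 9:00 PM + 3 h = Jan 8 2005 12:00 AM.

Jan 8 2005 12:00 AM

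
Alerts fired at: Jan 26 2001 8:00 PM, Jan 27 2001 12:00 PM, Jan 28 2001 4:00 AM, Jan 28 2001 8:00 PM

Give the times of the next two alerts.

Spacing: 16, 16, 16 h — constant 16 h.
Jan 28 2001 8:00 PM + 16 h = Jan 29 2001 12:00 PM.
Jan 29 2001 12:00 PM + 16 h = Jan 30 2001 4:00 AM.

Jan 29 2001 12:00 PM, Jan 30 2001 4:00 AM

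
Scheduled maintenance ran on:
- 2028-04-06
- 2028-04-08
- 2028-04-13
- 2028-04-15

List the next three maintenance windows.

2028-04-20, 2028-04-22, 2028-04-27

Every event lands on a Thursday or Saturday (gaps cycle 2, 5, 2).
So the schedule is: every Thursday and Saturday.
Next Thursday: 2028-04-20.
The following Saturday is 2028-04-22.
The following Thursday is 2028-04-27.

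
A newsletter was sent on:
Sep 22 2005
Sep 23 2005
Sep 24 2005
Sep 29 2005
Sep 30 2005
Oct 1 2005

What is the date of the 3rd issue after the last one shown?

Gaps: 1, 1, 5, 1, 1 days — not constant, but cyclic with period 3.
The events fall on every Thursday, Friday and Saturday.
Next Thursday: Oct 6 2005.
The following Friday is Oct 7 2005.
The following Saturday is Oct 8 2005.

Oct 8 2005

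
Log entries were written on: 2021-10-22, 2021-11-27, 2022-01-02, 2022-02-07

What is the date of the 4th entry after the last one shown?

Every event comes 36 days after the last (36, 36, 36).
2022-02-07 + 36 days = 2022-03-15.
2022-03-15 + 36 days = 2022-04-20.
2022-04-20 + 36 days = 2022-05-26.
2022-05-26 + 36 days = 2022-07-01.

2022-07-01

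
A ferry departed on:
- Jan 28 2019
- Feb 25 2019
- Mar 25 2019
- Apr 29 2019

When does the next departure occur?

May 27 2019

All Mondays; the gaps (28, 28, 35) vary with month length.
This is the last Monday of each month.
Last Monday of May 2019: May 27 2019.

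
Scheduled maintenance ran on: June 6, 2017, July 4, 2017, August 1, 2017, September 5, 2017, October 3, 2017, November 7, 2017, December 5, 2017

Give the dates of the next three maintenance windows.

These are Tuesdays at 28- or 35-day spacing (28, 28, 35, 28, 35, 28).
The pattern: 1st Tuesday of the month.
January 2018 — 1st Tuesday is January 2, 2018.
February 2018 — 1st Tuesday is February 6, 2018.
March 2018 — 1st Tuesday is March 6, 2018.

January 2, 2018; February 6, 2018; March 6, 2018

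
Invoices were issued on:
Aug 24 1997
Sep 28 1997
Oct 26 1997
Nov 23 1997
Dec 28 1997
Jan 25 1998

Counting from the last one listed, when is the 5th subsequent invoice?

Gaps: 35, 28, 28, 35, 28 days — a mix of 28 and 35. Every date is a Sunday.
Each is the 4th Sunday of its month.
4th Sunday of February 1998: Feb 22 1998.
March 1998 — 4th Sunday is Mar 22 1998.
April 1998 — 4th Sunday is Apr 26 1998.
May 1998 — 4th Sunday is May 24 1998.
4th Sunday of June 1998: Jun 28 1998.

Jun 28 1998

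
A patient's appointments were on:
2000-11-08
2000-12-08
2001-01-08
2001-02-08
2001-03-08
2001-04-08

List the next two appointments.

Gaps: 30, 31, 31, 28, 31 days — not constant. Every event is on the 8th of the month.
Pattern: the 8th of each month.
Next: May 2001 → 2001-05-08.
June 2001: 2001-06-08.

2001-05-08, 2001-06-08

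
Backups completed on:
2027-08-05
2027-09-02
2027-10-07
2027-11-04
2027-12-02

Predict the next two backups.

2028-01-06, 2028-02-03

All dates are Thursdays, 28, 35, 28, 28 days apart.
Specifically, the 1st Thursday of each month.
January 2028 — 1st Thursday is 2028-01-06.
February 2028 — 1st Thursday is 2028-02-03.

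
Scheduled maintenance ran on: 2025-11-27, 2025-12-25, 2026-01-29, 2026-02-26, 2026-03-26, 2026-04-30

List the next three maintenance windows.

2026-05-28, 2026-06-25, 2026-07-30

Every date is a Thursday; gaps 28, 35, 28, 28, 35 days.
Each is the last Thursday of its month (at least one falls on the 29th or later, ruling out '4th Thursday').
May 2026 ends with Thursday 2026-05-28.
Last Thursday of June 2026: 2026-06-25.
Last Thursday of July 2026: 2026-07-30.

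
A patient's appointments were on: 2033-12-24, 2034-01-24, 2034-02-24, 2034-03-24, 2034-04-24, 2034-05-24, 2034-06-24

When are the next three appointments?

Each date is the 24th; the gaps (31, 31, 28, 31, 30, 31) track the month lengths.
The rule is the 24th of each month.
Next: July 2034 → 2034-07-24.
Next: August 2034 → 2034-08-24.
September 2034: 2034-09-24.

2034-07-24, 2034-08-24, 2034-09-24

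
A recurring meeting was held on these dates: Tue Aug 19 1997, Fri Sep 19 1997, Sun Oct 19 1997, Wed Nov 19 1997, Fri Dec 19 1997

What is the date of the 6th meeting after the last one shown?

Gaps: 31, 30, 31, 30 days — not constant. Every event is on the 19th of the month.
Pattern: the 19th of each month.
Next: January 1998 → Mon Jan 19 1998.
February 1998: Thu Feb 19 1998.
Next: March 1998 → Thu Mar 19 1998.
Next: April 1998 → Sun Apr 19 1998.
May 1998: Tue May 19 1998.
Next: June 1998 → Fri Jun 19 1998.

Fri Jun 19 1998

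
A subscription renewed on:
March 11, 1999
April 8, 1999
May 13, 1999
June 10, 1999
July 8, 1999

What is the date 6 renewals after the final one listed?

These are Thursdays at 28- or 35-day spacing (28, 35, 28, 28).
The pattern: 2nd Thursday of the month.
2nd Thursday of August 1999: August 12, 1999.
2nd Thursday of September 1999: September 9, 1999.
October 1999 — 2nd Thursday is October 14, 1999.
November 1999 — 2nd Thursday is November 11, 1999.
2nd Thursday of December 1999: December 9, 1999.
January 2000 — 2nd Thursday is January 13, 2000.

January 13, 2000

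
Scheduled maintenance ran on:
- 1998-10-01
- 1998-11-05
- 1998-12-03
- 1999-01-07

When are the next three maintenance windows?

These are Thursdays at 28- or 35-day spacing (35, 28, 35).
The pattern: 1st Thursday of the month.
February 1999 — 1st Thursday is 1999-02-04.
1st Thursday of March 1999: 1999-03-04.
April 1999 — 1st Thursday is 1999-04-01.

1999-02-04, 1999-03-04, 1999-04-01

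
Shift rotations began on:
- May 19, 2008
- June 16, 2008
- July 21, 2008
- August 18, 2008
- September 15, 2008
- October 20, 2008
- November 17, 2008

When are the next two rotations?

These are Mondays at 28- or 35-day spacing (28, 35, 28, 28, 35, 28).
The pattern: 3rd Monday of the month.
December 2008 — 3rd Monday is December 15, 2008.
3rd Monday of January 2009: January 19, 2009.

December 15, 2008; January 19, 2009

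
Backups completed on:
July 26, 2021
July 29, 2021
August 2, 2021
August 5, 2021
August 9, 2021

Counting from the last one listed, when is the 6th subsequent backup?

Gaps: 3, 4, 3, 4 days — not constant, but cyclic with period 2.
The events fall on every Monday and Thursday.
Next Thursday: August 12, 2021.
Next Monday: August 16, 2021.
Next Thursday: August 19, 2021.
The following Monday is August 23, 2021.
The following Thursday is August 26, 2021.
Next Monday: August 30, 2021.

August 30, 2021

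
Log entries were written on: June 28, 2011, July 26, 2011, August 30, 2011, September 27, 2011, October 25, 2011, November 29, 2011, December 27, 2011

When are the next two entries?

January 31, 2012; February 28, 2012

All Tuesdays; the gaps (28, 35, 28, 28, 35, 28) vary with month length.
This is the last Tuesday of each month.
Last Tuesday of January 2012: January 31, 2012.
Last Tuesday of February 2012: February 28, 2012.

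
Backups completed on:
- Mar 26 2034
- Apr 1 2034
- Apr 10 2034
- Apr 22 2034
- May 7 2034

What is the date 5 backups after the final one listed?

Intervals are 6, 9, 12, 15 days — an arithmetic progression with common difference 3.
Next gap: 18 days. May 7 2034 + 18 days = May 25 2034.
Next gap: 21 days. May 25 2034 + 21 days = Jun 15 2034.
Next gap: 24 days. Jun 15 2034 + 24 days = Jul 9 2034.
Next gap: 27 days. Jul 9 2034 + 27 days = Aug 5 2034.
Next gap: 30 days. Aug 5 2034 + 30 days = Sep 4 2034.

Sep 4 2034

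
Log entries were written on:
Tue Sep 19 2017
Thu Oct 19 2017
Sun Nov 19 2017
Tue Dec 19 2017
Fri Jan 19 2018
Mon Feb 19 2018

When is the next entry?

Mon Mar 19 2018

The day-of-month is always 19 (30, 31, 30, 31, 31 days between events).
So this recurs on the 19th of each month.
March 2018: Mon Mar 19 2018.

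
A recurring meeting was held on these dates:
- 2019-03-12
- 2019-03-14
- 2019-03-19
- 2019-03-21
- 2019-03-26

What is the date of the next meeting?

The gap pattern 2, 5, 2, 5 repeats every 2 events.
These are the Tuesdays and Thursdays of each week.
Next Thursday: 2019-03-28.

2019-03-28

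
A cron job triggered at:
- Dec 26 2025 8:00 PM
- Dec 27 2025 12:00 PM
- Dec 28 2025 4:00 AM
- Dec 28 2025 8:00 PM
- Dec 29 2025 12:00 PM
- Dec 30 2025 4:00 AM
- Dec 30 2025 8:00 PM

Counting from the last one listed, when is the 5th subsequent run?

The interval is a steady 16 hours (16, 16, 16, 16, 16, 16).
Dec 30 2025 8:00 PM + 16 h = Dec 31 2025 12:00 PM.
Dec 31 2025 12:00 PM + 16 h = Jan 1 2026 4:00 AM.
Jan 1 2026 4:00 AM + 16 h = Jan 1 2026 8:00 PM.
Jan 1 2026 8:00 PM + 16 h = Jan 2 2026 12:00 PM.
Jan 2 2026 12:00 PM + 16 h = Jan 3 2026 4:00 AM.

Jan 3 2026 4:00 AM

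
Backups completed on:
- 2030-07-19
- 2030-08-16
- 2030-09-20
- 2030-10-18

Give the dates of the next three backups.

2030-11-15, 2030-12-20, 2031-01-17

These are Fridays at 28- or 35-day spacing (28, 35, 28).
The pattern: 3rd Friday of the month.
3rd Friday of November 2030: 2030-11-15.
December 2030 — 3rd Friday is 2030-12-20.
January 2031 — 3rd Friday is 2031-01-17.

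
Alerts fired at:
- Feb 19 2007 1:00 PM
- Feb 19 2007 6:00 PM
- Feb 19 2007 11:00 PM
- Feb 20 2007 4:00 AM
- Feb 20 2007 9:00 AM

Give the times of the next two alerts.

Feb 20 2007 2:00 PM, Feb 20 2007 7:00 PM

The interval is a steady 5 hours (5, 5, 5, 5).
Feb 20 2007 9:00 AM + 5 h = Feb 20 2007 2:00 PM.
Feb 20 2007 2:00 PM + 5 h = Feb 20 2007 7:00 PM.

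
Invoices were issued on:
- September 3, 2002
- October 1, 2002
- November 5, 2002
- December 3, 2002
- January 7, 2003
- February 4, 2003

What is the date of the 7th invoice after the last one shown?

Gaps: 28, 35, 28, 35, 28 days — a mix of 28 and 35. Every date is a Tuesday.
Each is the 1st Tuesday of its month.
March 2003 — 1st Tuesday is March 4, 2003.
April 2003 — 1st Tuesday is April 1, 2003.
May 2003 — 1st Tuesday is May 6, 2003.
June 2003 — 1st Tuesday is June 3, 2003.
1st Tuesday of July 2003: July 1, 2003.
August 2003 — 1st Tuesday is August 5, 2003.
September 2003 — 1st Tuesday is September 2, 2003.

September 2, 2003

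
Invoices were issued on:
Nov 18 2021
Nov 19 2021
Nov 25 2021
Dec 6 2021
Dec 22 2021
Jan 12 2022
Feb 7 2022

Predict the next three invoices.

Mar 10 2022, Apr 15 2022, May 26 2022

Intervals are 1, 6, 11, 16, 21, 26 days — an arithmetic progression with common difference 5.
Next gap: 31 days. Feb 7 2022 + 31 days = Mar 10 2022.
Next gap: 36 days. Mar 10 2022 + 36 days = Apr 15 2022.
Next gap: 41 days. Apr 15 2022 + 41 days = May 26 2022.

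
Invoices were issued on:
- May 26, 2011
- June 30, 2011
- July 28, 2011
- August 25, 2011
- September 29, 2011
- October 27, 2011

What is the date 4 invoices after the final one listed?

February 23, 2012

All Thursdays; the gaps (35, 28, 28, 35, 28) vary with month length.
This is the last Thursday of each month.
November 2011 ends with Thursday November 24, 2011.
December 2011 ends with Thursday December 29, 2011.
January 2012 ends with Thursday January 26, 2012.
Last Thursday of February 2012: February 23, 2012.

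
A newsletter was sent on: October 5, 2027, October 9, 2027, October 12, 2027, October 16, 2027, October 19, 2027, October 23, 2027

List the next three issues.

October 26, 2027; October 30, 2027; November 2, 2027

Every event lands on a Tuesday or Saturday (gaps cycle 4, 3, 4, 3, 4).
So the schedule is: every Tuesday and Saturday.
The following Tuesday is October 26, 2027.
Next Saturday: October 30, 2027.
Next Tuesday: November 2, 2027.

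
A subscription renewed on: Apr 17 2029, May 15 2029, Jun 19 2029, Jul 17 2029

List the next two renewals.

These are Tuesdays at 28- or 35-day spacing (28, 35, 28).
The pattern: 3rd Tuesday of the month.
August 2029 — 3rd Tuesday is Aug 21 2029.
3rd Tuesday of September 2029: Sep 18 2029.

Aug 21 2029, Sep 18 2029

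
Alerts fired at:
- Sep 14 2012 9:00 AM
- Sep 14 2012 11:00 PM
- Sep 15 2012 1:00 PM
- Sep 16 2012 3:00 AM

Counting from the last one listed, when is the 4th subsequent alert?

The interval is a steady 14 hours (14, 14, 14).
Sep 16 2012 3:00 AM + 14 h = Sep 16 2012 5:00 PM.
Sep 16 2012 5:00 PM + 14 h = Sep 17 2012 7:00 AM.
Sep 17 2012 7:00 AM + 14 h = Sep 17 2012 9:00 PM.
Sep 17 2012 9:00 PM + 14 h = Sep 18 2012 11:00 AM.

Sep 18 2012 11:00 AM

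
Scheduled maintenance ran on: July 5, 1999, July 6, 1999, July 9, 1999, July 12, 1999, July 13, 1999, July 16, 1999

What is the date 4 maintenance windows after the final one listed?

Every event lands on a Monday or Tuesday or Friday (gaps cycle 1, 3, 3, 1, 3).
So the schedule is: every Monday, Tuesday and Friday.
Next Monday: July 19, 1999.
Next Tuesday: July 20, 1999.
Next Friday: July 23, 1999.
Next Monday: July 26, 1999.

July 26, 1999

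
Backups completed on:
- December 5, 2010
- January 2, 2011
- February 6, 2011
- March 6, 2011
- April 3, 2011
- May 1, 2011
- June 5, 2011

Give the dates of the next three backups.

July 3, 2011; August 7, 2011; September 4, 2011

These are Sundays at 28- or 35-day spacing (28, 35, 28, 28, 28, 35).
The pattern: 1st Sunday of the month.
July 2011 — 1st Sunday is July 3, 2011.
August 2011 — 1st Sunday is August 7, 2011.
September 2011 — 1st Sunday is September 4, 2011.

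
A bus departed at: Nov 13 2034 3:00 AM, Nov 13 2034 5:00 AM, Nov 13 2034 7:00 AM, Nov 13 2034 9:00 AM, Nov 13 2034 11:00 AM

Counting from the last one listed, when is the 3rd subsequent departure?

Gaps: 2, 2, 2, 2 hours — each event is 2 hours after the previous one.
Nov 13 2034 11:00 AM + 2 h = Nov 13 2034 1:00 PM.
Nov 13 2034 1:00 PM + 2 h = Nov 13 2034 3:00 PM.
Nov 13 2034 3:00 PM + 2 h = Nov 13 2034 5:00 PM.

Nov 13 2034 5:00 PM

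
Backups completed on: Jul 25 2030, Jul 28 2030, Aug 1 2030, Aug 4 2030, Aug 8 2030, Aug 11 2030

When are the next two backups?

Gaps: 3, 4, 3, 4, 3 days — not constant, but cyclic with period 2.
The events fall on every Thursday and Sunday.
Next Thursday: Aug 15 2030.
Next Sunday: Aug 18 2030.

Aug 15 2030, Aug 18 2030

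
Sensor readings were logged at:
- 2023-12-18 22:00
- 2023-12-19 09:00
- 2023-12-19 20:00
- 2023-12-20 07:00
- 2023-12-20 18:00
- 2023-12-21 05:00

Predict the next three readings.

2023-12-21 16:00, 2023-12-22 03:00, 2023-12-22 14:00

Spacing: 11, 11, 11, 11, 11 h — constant 11 h.
2023-12-21 05:00 + 11 h = 2023-12-21 16:00.
2023-12-21 16:00 + 11 h = 2023-12-22 03:00.
2023-12-22 03:00 + 11 h = 2023-12-22 14:00.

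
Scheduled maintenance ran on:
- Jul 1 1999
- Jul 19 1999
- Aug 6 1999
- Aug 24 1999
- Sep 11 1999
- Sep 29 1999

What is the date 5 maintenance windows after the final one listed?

Dec 28 1999

Every event comes 18 days after the last (18, 18, 18, 18, 18).
Sep 29 1999 + 18 days = Oct 17 1999.
Oct 17 1999 + 18 days = Nov 4 1999.
Nov 4 1999 + 18 days = Nov 22 1999.
Nov 22 1999 + 18 days = Dec 10 1999.
Dec 10 1999 + 18 days = Dec 28 1999.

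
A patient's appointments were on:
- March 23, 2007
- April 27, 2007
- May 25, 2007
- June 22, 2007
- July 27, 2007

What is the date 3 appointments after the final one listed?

Gaps: 35, 28, 28, 35 days — a mix of 28 and 35. Every date is a Friday.
Each is the 4th Friday of its month.
4th Friday of August 2007: August 24, 2007.
September 2007 — 4th Friday is September 28, 2007.
October 2007 — 4th Friday is October 26, 2007.

October 26, 2007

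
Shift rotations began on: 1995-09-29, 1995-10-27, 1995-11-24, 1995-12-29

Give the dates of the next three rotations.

Every date is a Friday; gaps 28, 28, 35 days.
Each is the last Friday of its month (at least one falls on the 29th or later, ruling out '4th Friday').
January 1996 ends with Friday 1996-01-26.
Last Friday of February 1996: 1996-02-23.
March 1996 ends with Friday 1996-03-29.

1996-01-26, 1996-02-23, 1996-03-29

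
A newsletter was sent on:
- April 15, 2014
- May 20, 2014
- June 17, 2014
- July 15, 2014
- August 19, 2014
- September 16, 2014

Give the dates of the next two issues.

October 21, 2014; November 18, 2014

All dates are Tuesdays, 35, 28, 28, 35, 28 days apart.
Specifically, the 3rd Tuesday of each month.
October 2014 — 3rd Tuesday is October 21, 2014.
November 2014 — 3rd Tuesday is November 18, 2014.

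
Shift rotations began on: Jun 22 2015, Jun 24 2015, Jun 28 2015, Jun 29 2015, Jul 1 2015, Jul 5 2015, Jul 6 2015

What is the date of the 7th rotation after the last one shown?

Gaps: 2, 4, 1, 2, 4, 1 days — not constant, but cyclic with period 3.
The events fall on every Monday, Wednesday and Sunday.
Next Wednesday: Jul 8 2015.
Next Sunday: Jul 12 2015.
Next Monday: Jul 13 2015.
The following Wednesday is Jul 15 2015.
The following Sunday is Jul 19 2015.
Next Monday: Jul 20 2015.
Next Wednesday: Jul 22 2015.

Jul 22 2015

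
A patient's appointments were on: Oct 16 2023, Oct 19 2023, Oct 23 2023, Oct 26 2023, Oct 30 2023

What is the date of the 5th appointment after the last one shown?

Every event lands on a Monday or Thursday (gaps cycle 3, 4, 3, 4).
So the schedule is: every Monday and Thursday.
The following Thursday is Nov 2 2023.
Next Monday: Nov 6 2023.
The following Thursday is Nov 9 2023.
The following Monday is Nov 13 2023.
Next Thursday: Nov 16 2023.

Nov 16 2023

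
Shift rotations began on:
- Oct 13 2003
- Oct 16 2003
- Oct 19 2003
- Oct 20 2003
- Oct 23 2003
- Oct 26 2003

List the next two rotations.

The gap pattern 3, 3, 1, 3, 3 repeats every 3 events.
These are the Mondays, Thursdays and Sundays of each week.
Next Monday: Oct 27 2003.
Next Thursday: Oct 30 2003.

Oct 27 2003, Oct 30 2003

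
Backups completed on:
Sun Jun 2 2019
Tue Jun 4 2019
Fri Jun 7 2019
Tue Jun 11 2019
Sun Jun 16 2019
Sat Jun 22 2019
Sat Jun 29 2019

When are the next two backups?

Sun Jul 7 2019, Tue Jul 16 2019

Gaps: 2, 3, 4, 5, 6, 7 days — each gap is 1 larger than the previous one.
Next gap: 8 days. Sat Jun 29 2019 + 8 days = Sun Jul 7 2019.
Next gap: 9 days. Sun Jul 7 2019 + 9 days = Tue Jul 16 2019.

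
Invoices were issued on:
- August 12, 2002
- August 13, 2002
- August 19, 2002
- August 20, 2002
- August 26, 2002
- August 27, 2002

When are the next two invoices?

September 2, 2002; September 3, 2002

Every event lands on a Monday or Tuesday (gaps cycle 1, 6, 1, 6, 1).
So the schedule is: every Monday and Tuesday.
Next Monday: September 2, 2002.
The following Tuesday is September 3, 2002.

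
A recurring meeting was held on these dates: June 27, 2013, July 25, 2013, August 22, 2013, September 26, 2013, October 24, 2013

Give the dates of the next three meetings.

November 28, 2013; December 26, 2013; January 23, 2014

These are Thursdays at 28- or 35-day spacing (28, 28, 35, 28).
The pattern: 4th Thursday of the month.
November 2013 — 4th Thursday is November 28, 2013.
December 2013 — 4th Thursday is December 26, 2013.
January 2014 — 4th Thursday is January 23, 2014.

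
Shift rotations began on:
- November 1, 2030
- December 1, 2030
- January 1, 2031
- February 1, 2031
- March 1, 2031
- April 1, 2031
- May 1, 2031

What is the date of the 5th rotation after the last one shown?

Gaps: 30, 31, 31, 28, 31, 30 days — not constant. Every event is on the 1st of the month.
Pattern: the 1st of each month.
June 2031: June 1, 2031.
Next: July 2031 → July 1, 2031.
Next: August 2031 → August 1, 2031.
Next: September 2031 → September 1, 2031.
October 2031: October 1, 2031.

October 1, 2031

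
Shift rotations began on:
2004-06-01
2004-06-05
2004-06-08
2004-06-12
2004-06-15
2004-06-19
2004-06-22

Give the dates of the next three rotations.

2004-06-26, 2004-06-29, 2004-07-03

The gap pattern 4, 3, 4, 3, 4, 3 repeats every 2 events.
These are the Tuesdays and Saturdays of each week.
Next Saturday: 2004-06-26.
Next Tuesday: 2004-06-29.
The following Saturday is 2004-07-03.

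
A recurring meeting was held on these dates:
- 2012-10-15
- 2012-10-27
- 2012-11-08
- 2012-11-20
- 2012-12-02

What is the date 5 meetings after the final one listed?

Gaps between consecutive events: 12, 12, 12, 12 days — a constant 12-day interval.
2012-12-02 + 12 days = 2012-12-14.
2012-12-14 + 12 days = 2012-12-26.
2012-12-26 + 12 days = 2013-01-07.
2013-01-07 + 12 days = 2013-01-19.
2013-01-19 + 12 days = 2013-01-31.

2013-01-31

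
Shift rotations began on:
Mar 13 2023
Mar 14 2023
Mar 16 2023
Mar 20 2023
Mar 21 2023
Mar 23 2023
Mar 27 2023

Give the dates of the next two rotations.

Mar 28 2023, Mar 30 2023

Every event lands on a Monday or Tuesday or Thursday (gaps cycle 1, 2, 4, 1, 2, 4).
So the schedule is: every Monday, Tuesday and Thursday.
The following Tuesday is Mar 28 2023.
Next Thursday: Mar 30 2023.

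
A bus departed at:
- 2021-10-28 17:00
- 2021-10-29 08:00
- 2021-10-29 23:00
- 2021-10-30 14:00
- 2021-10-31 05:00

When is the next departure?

2021-10-31 20:00

The interval is a steady 15 hours (15, 15, 15, 15).
2021-10-31 05:00 + 15 h = 2021-10-31 20:00.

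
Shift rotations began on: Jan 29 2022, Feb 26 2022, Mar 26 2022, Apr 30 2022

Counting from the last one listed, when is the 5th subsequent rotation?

These are Saturdays with 28, 28, 35-day gaps.
Each is the final Saturday of its month — Jan 29 2022 is past the 28th, so '4th Saturday' doesn't fit.
Last Saturday of May 2022: May 28 2022.
June 2022 ends with Saturday Jun 25 2022.
July 2022 ends with Saturday Jul 30 2022.
August 2022 ends with Saturday Aug 27 2022.
Last Saturday of September 2022: Sep 24 2022.

Sep 24 2022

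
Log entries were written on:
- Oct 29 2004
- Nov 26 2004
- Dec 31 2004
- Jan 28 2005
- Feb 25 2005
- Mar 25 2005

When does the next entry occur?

Apr 29 2005

These are Fridays with 28, 35, 28, 28, 28-day gaps.
Each is the final Friday of its month — Oct 29 2004 is past the 28th, so '4th Friday' doesn't fit.
Last Friday of April 2005: Apr 29 2005.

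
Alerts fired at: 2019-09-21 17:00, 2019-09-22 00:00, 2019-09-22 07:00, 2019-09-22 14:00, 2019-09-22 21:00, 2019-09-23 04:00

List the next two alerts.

Gaps: 7, 7, 7, 7, 7 hours — each event is 7 hours after the previous one.
2019-09-23 04:00 + 7 h = 2019-09-23 11:00.
2019-09-23 11:00 + 7 h = 2019-09-23 18:00.

2019-09-23 11:00, 2019-09-23 18:00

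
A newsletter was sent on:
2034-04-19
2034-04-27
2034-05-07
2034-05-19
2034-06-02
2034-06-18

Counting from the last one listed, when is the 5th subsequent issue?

2034-10-06

Gaps: 8, 10, 12, 14, 16 days — each gap is 2 larger than the previous one.
Next gap: 18 days. 2034-06-18 + 18 days = 2034-07-06.
Next gap: 20 days. 2034-07-06 + 20 days = 2034-07-26.
Next gap: 22 days. 2034-07-26 + 22 days = 2034-08-17.
Next gap: 24 days. 2034-08-17 + 24 days = 2034-09-10.
Next gap: 26 days. 2034-09-10 + 26 days = 2034-10-06.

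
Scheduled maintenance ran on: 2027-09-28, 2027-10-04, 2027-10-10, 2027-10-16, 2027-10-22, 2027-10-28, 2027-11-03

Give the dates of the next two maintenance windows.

Every event comes 6 days after the last (6, 6, 6, 6, 6, 6).
2027-11-03 + 6 days = 2027-11-09.
2027-11-09 + 6 days = 2027-11-15.

2027-11-09, 2027-11-15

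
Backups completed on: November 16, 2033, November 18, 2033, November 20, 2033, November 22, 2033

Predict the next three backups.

The spacing is 2, 2, 2 days — always 2 days.
November 22, 2033 + 2 days = November 24, 2033.
November 24, 2033 + 2 days = November 26, 2033.
November 26, 2033 + 2 days = November 28, 2033.

November 24, 2033; November 26, 2033; November 28, 2033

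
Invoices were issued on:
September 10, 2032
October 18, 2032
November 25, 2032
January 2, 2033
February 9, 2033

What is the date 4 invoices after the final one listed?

Gaps between consecutive events: 38, 38, 38, 38 days — a constant 38-day interval.
February 9, 2033 + 38 days = March 19, 2033.
March 19, 2033 + 38 days = April 26, 2033.
April 26, 2033 + 38 days = June 3, 2033.
June 3, 2033 + 38 days = July 11, 2033.

July 11, 2033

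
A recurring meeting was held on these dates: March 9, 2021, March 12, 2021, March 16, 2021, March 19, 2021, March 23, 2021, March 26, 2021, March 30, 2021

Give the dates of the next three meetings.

Gaps: 3, 4, 3, 4, 3, 4 days — not constant, but cyclic with period 2.
The events fall on every Tuesday and Friday.
Next Friday: April 2, 2021.
The following Tuesday is April 6, 2021.
The following Friday is April 9, 2021.

April 2, 2021; April 6, 2021; April 9, 2021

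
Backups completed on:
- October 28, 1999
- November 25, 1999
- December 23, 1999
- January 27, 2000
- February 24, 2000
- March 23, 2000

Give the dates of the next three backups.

These are Thursdays at 28- or 35-day spacing (28, 28, 35, 28, 28).
The pattern: 4th Thursday of the month.
4th Thursday of April 2000: April 27, 2000.
May 2000 — 4th Thursday is May 25, 2000.
4th Thursday of June 2000: June 22, 2000.

April 27, 2000; May 25, 2000; June 22, 2000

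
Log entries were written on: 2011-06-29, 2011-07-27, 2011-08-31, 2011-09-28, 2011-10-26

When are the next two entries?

All Wednesdays; the gaps (28, 35, 28, 28) vary with month length.
This is the last Wednesday of each month.
Last Wednesday of November 2011: 2011-11-30.
December 2011 ends with Wednesday 2011-12-28.

2011-11-30, 2011-12-28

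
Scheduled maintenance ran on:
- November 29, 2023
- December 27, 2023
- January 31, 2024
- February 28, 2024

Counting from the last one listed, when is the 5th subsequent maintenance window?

July 31, 2024

Every date is a Wednesday; gaps 28, 35, 28 days.
Each is the last Wednesday of its month (at least one falls on the 29th or later, ruling out '4th Wednesday').
March 2024 ends with Wednesday March 27, 2024.
Last Wednesday of April 2024: April 24, 2024.
May 2024 ends with Wednesday May 29, 2024.
Last Wednesday of June 2024: June 26, 2024.
July 2024 ends with Wednesday July 31, 2024.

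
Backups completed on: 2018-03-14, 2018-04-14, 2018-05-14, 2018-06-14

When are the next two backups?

2018-07-14, 2018-08-14

Gaps: 31, 30, 31 days — not constant. Every event is on the 14th of the month.
Pattern: the 14th of each month.
Next: July 2018 → 2018-07-14.
Next: August 2018 → 2018-08-14.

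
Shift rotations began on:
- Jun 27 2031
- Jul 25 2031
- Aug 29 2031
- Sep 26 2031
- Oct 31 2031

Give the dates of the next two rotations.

Every date is a Friday; gaps 28, 35, 28, 35 days.
Each is the last Friday of its month (at least one falls on the 29th or later, ruling out '4th Friday').
November 2031 ends with Friday Nov 28 2031.
December 2031 ends with Friday Dec 26 2031.

Nov 28 2031, Dec 26 2031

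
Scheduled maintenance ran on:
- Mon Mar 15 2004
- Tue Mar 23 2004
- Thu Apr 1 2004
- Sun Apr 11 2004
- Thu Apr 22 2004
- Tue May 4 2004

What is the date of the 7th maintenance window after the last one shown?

Gaps: 8, 9, 10, 11, 12 days — each gap is 1 larger than the previous one.
Next gap: 13 days. Tue May 4 2004 + 13 days = Mon May 17 2004.
Next gap: 14 days. Mon May 17 2004 + 14 days = Mon May 31 2004.
Next gap: 15 days. Mon May 31 2004 + 15 days = Tue Jun 15 2004.
Next gap: 16 days. Tue Jun 15 2004 + 16 days = Thu Jul 1 2004.
Next gap: 17 days. Thu Jul 1 2004 + 17 days = Sun Jul 18 2004.
Next gap: 18 days. Sun Jul 18 2004 + 18 days = Thu Aug 5 2004.
Next gap: 19 days. Thu Aug 5 2004 + 19 days = Tue Aug 24 2004.

Tue Aug 24 2004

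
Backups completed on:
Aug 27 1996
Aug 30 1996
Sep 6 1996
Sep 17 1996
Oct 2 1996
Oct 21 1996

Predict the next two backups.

The spacing grows by 4 each time: 3, 7, 11, 15, 19 days.
Next gap: 23 days. Oct 21 1996 + 23 days = Nov 13 1996.
Next gap: 27 days. Nov 13 1996 + 27 days = Dec 10 1996.

Nov 13 1996, Dec 10 1996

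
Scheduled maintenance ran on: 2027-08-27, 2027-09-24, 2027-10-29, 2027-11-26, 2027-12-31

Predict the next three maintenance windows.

Every date is a Friday; gaps 28, 35, 28, 35 days.
Each is the last Friday of its month (at least one falls on the 29th or later, ruling out '4th Friday').
January 2028 ends with Friday 2028-01-28.
Last Friday of February 2028: 2028-02-25.
Last Friday of March 2028: 2028-03-31.

2028-01-28, 2028-02-25, 2028-03-31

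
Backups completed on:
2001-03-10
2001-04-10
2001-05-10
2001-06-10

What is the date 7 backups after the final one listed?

2002-01-10

The day-of-month is always 10 (31, 30, 31 days between events).
So this recurs on the 10th of each month.
July 2001: 2001-07-10.
Next: August 2001 → 2001-08-10.
Next: September 2001 → 2001-09-10.
Next: October 2001 → 2001-10-10.
November 2001: 2001-11-10.
Next: December 2001 → 2001-12-10.
Next: January 2002 → 2002-01-10.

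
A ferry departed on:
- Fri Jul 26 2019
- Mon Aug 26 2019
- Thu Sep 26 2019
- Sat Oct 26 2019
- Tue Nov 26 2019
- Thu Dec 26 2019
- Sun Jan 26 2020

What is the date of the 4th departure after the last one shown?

Tue May 26 2020

The day-of-month is always 26 (31, 31, 30, 31, 30, 31 days between events).
So this recurs on the 26th of each month.
February 2020: Wed Feb 26 2020.
Next: March 2020 → Thu Mar 26 2020.
April 2020: Sun Apr 26 2020.
May 2020: Tue May 26 2020.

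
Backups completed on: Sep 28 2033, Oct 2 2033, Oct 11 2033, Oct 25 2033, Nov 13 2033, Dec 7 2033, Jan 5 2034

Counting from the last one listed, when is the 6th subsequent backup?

Oct 11 2034

The spacing grows by 5 each time: 4, 9, 14, 19, 24, 29 days.
Next gap: 34 days. Jan 5 2034 + 34 days = Feb 8 2034.
Next gap: 39 days. Feb 8 2034 + 39 days = Mar 19 2034.
Next gap: 44 days. Mar 19 2034 + 44 days = May 2 2034.
Next gap: 49 days. May 2 2034 + 49 days = Jun 20 2034.
Next gap: 54 days. Jun 20 2034 + 54 days = Aug 13 2034.
Next gap: 59 days. Aug 13 2034 + 59 days = Oct 11 2034.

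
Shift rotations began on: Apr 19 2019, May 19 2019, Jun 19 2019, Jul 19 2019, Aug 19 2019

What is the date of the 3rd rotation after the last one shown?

Each date is the 19th; the gaps (30, 31, 30, 31) track the month lengths.
The rule is the 19th of each month.
September 2019: Sep 19 2019.
Next: October 2019 → Oct 19 2019.
Next: November 2019 → Nov 19 2019.

Nov 19 2019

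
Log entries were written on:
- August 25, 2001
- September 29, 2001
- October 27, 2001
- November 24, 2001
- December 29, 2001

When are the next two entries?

All Saturdays; the gaps (35, 28, 28, 35) vary with month length.
This is the last Saturday of each month.
January 2002 ends with Saturday January 26, 2002.
February 2002 ends with Saturday February 23, 2002.

January 26, 2002; February 23, 2002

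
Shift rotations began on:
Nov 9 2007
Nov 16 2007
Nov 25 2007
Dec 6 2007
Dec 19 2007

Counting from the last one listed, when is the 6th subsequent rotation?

Intervals are 7, 9, 11, 13 days — an arithmetic progression with common difference 2.
Next gap: 15 days. Dec 19 2007 + 15 days = Jan 3 2008.
Next gap: 17 days. Jan 3 2008 + 17 days = Jan 20 2008.
Next gap: 19 days. Jan 20 2008 + 19 days = Feb 8 2008.
Next gap: 21 days. Feb 8 2008 + 21 days = Feb 29 2008.
Next gap: 23 days. Feb 29 2008 + 23 days = Mar 23 2008.
Next gap: 25 days. Mar 23 2008 + 25 days = Apr 17 2008.

Apr 17 2008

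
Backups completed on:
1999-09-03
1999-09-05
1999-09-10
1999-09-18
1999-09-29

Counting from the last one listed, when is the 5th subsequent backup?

2000-01-07

Gaps: 2, 5, 8, 11 days — each gap is 3 larger than the previous one.
Next gap: 14 days. 1999-09-29 + 14 days = 1999-10-13.
Next gap: 17 days. 1999-10-13 + 17 days = 1999-10-30.
Next gap: 20 days. 1999-10-30 + 20 days = 1999-11-19.
Next gap: 23 days. 1999-11-19 + 23 days = 1999-12-12.
Next gap: 26 days. 1999-12-12 + 26 days = 2000-01-07.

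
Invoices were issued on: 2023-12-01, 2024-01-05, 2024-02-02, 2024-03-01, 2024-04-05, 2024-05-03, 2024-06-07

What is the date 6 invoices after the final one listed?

All dates are Fridays, 35, 28, 28, 35, 28, 35 days apart.
Specifically, the 1st Friday of each month.
1st Friday of July 2024: 2024-07-05.
August 2024 — 1st Friday is 2024-08-02.
September 2024 — 1st Friday is 2024-09-06.
1st Friday of October 2024: 2024-10-04.
November 2024 — 1st Friday is 2024-11-01.
1st Friday of December 2024: 2024-12-06.

2024-12-06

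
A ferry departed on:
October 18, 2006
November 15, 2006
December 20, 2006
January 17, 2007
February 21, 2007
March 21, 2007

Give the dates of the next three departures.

April 18, 2007; May 16, 2007; June 20, 2007

Gaps: 28, 35, 28, 35, 28 days — a mix of 28 and 35. Every date is a Wednesday.
Each is the 3rd Wednesday of its month.
April 2007 — 3rd Wednesday is April 18, 2007.
May 2007 — 3rd Wednesday is May 16, 2007.
June 2007 — 3rd Wednesday is June 20, 2007.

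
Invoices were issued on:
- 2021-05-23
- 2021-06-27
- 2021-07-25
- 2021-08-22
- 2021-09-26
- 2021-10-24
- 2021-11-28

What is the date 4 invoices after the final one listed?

2022-03-27

All dates are Sundays, 35, 28, 28, 35, 28, 35 days apart.
Specifically, the 4th Sunday of each month.
December 2021 — 4th Sunday is 2021-12-26.
4th Sunday of January 2022: 2022-01-23.
4th Sunday of February 2022: 2022-02-27.
4th Sunday of March 2022: 2022-03-27.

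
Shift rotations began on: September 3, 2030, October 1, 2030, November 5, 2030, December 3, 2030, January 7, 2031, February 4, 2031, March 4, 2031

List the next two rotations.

All dates are Tuesdays, 28, 35, 28, 35, 28, 28 days apart.
Specifically, the 1st Tuesday of each month.
1st Tuesday of April 2031: April 1, 2031.
1st Tuesday of May 2031: May 6, 2031.

April 1, 2031; May 6, 2031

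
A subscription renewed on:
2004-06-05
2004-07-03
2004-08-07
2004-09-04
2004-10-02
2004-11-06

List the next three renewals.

2004-12-04, 2005-01-01, 2005-02-05

All dates are Saturdays, 28, 35, 28, 28, 35 days apart.
Specifically, the 1st Saturday of each month.
1st Saturday of December 2004: 2004-12-04.
January 2005 — 1st Saturday is 2005-01-01.
1st Saturday of February 2005: 2005-02-05.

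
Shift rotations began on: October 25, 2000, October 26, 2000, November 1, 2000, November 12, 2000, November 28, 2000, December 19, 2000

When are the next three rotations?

Gaps: 1, 6, 11, 16, 21 days — each gap is 5 larger than the previous one.
Next gap: 26 days. December 19, 2000 + 26 days = January 14, 2001.
Next gap: 31 days. January 14, 2001 + 31 days = February 14, 2001.
Next gap: 36 days. February 14, 2001 + 36 days = March 22, 2001.

January 14, 2001; February 14, 2001; March 22, 2001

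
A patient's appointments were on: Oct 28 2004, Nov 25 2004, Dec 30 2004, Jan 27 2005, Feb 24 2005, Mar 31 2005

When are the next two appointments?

Apr 28 2005, May 26 2005

These are Thursdays with 28, 35, 28, 28, 35-day gaps.
Each is the final Thursday of its month — Dec 30 2004 is past the 28th, so '4th Thursday' doesn't fit.
Last Thursday of April 2005: Apr 28 2005.
Last Thursday of May 2005: May 26 2005.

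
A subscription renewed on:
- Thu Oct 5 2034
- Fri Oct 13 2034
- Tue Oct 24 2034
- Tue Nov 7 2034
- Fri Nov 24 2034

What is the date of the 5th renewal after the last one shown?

Intervals are 8, 11, 14, 17 days — an arithmetic progression with common difference 3.
Next gap: 20 days. Fri Nov 24 2034 + 20 days = Thu Dec 14 2034.
Next gap: 23 days. Thu Dec 14 2034 + 23 days = Sat Jan 6 2035.
Next gap: 26 days. Sat Jan 6 2035 + 26 days = Thu Feb 1 2035.
Next gap: 29 days. Thu Feb 1 2035 + 29 days = Fri Mar 2 2035.
Next gap: 32 days. Fri Mar 2 2035 + 32 days = Tue Apr 3 2035.

Tue Apr 3 2035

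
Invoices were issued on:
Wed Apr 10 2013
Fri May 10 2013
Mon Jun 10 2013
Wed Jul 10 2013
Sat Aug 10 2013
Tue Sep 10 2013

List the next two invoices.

Thu Oct 10 2013, Sun Nov 10 2013

Gaps: 30, 31, 30, 31, 31 days — not constant. Every event is on the 10th of the month.
Pattern: the 10th of each month.
Next: October 2013 → Thu Oct 10 2013.
Next: November 2013 → Sun Nov 10 2013.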